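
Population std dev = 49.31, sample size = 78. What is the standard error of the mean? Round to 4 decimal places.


SE = sigma / sqrt(n)
sqrt(78) ≈ 8.831761
SE = 49.31 / 8.831761 ≈ 5.583258

5.5833


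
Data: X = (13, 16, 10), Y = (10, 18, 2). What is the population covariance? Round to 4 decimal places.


Cov = (1/n)*sum((xi-xbar)(yi-ybar))
n = 3, xbar = 39/3 = 13, ybar = 30/3 = 10
sum((xi-xbar)(yi-ybar)) = 48
Cov = 48 / 3 = 16

16.0000


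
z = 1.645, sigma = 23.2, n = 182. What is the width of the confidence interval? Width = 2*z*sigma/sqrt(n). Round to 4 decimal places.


width = 2*z*sigma/sqrt(n)
2*z*sigma = 2 * 1.645 * 23.2 = 76.328
sqrt(182) ≈ 13.490738
width = 76.328 / 13.490738 ≈ 5.657808

5.6578


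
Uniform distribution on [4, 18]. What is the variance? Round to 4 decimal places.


Var = (b-a)^2 / 12
(b-a)^2 = (18 - 4)^2 = 196
Var = 196/12 ≈ 16.333333

16.3333


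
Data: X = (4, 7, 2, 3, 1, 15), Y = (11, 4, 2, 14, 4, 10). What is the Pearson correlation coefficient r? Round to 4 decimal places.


r = sum((xi-xbar)(yi-ybar)) / sqrt(sum((xi-xbar)^2) * sum((yi-ybar)^2))
n = 6, xbar = 32/6 = 16/3 ≈ 5.333333, ybar = 45/6 = 7.5
Sxy = sum((xi-xbar)(yi-ybar)) = 32
Sxx = sum((xi-xbar)^2) = 400/3 ≈ 133.333333
Syy = sum((yi-ybar)^2) = 115.5
sqrt(Sxx*Syy) ≈ 124.096736
r = Sxy / sqrt(Sxx*Syy) = 32 / 124.096736 ≈ 0.257863

0.2579


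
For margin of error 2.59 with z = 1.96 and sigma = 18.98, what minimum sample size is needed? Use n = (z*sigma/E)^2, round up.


z*sigma/E = 1.96 * 18.98 / 2.59 = 13286/925 ≈ 14.363243
(z*sigma/E)^2 ≈ 206.302756
round up: n = 207

207


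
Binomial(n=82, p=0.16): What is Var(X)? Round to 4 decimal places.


Var = n*p*(1-p) = 82 * 0.16 * 0.84 = 11.0208

11.0208


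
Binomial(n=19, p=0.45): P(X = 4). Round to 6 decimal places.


P = C(n,k) * p^k * (1-p)^(n-k)
C(19,4) = 3876
p^k = 0.45^4 = 0.04100625
(1-p)^(n-k) = 0.55^15 ≈ 0.0001274795
P = 3876 * 0.04100625 * 0.0001274795 ≈ 0.020262

0.020262


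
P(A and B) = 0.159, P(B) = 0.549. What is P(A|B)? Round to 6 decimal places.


P(A|B) = P(A and B) / P(B) = 0.159 / 0.549 = 53/183 ≈ 0.28961749

0.289617


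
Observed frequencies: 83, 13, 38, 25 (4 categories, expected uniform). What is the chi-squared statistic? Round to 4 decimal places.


chi2 = sum((O-E)^2/E), E = total/4
total = 159, E = 159/4 = 39.75
(83 - 39.75)^2 / 39.75 = 1870.5625 / 39.75 = 29929/636 ≈ 47.058176
(13 - 39.75)^2 / 39.75 = 715.5625 / 39.75 = 11449/636 ≈ 18.001572
(38 - 39.75)^2 / 39.75 = 3.0625 / 39.75 = 49/636 ≈ 0.077044
(25 - 39.75)^2 / 39.75 = 217.5625 / 39.75 = 3481/636 ≈ 5.473270
chi2 = 11227/159 ≈ 70.610063

70.6101


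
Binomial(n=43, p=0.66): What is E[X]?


E[X] = n*p = 43 * 0.66 = 28.38

28.38


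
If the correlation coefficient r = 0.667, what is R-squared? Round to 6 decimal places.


R^2 = r^2 = (0.667)^2 = 0.444889

0.444889


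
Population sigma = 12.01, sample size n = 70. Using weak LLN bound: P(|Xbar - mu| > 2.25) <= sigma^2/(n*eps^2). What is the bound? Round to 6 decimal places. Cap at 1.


bound = min(1, sigma^2/(n*eps^2))
sigma^2 = 12.01^2 = 144.2401
n*eps^2 = 70 * 2.25^2 = 70 * 5.0625 = 354.375
sigma^2/(n*eps^2) = 144.2401 / 354.375 ≈ 0.40702674

0.407027


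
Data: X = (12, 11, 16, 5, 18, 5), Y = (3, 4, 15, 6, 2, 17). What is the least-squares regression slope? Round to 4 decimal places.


b = sum((xi-xbar)(yi-ybar)) / sum((xi-xbar)^2)
n = 6, xbar = 67/6 ≈ 11.166667, ybar = 47/6 ≈ 7.833333
Sxy = sum((xi-xbar)(yi-ybar)) = -323/6 ≈ -53.833333
Sxx = sum((xi-xbar)^2) = 881/6 ≈ 146.833333
b = Sxy / Sxx = -323/881 ≈ -0.366629

-0.3666


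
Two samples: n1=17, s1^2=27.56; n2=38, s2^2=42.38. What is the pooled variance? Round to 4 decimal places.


sp^2 = ((n1-1)*s1^2 + (n2-1)*s2^2)/(n1+n2-2)
(n1-1)*s1^2 = 16 * 27.56 = 440.96
(n2-1)*s2^2 = 37 * 42.38 = 1568.06
numerator = 440.96 + 1568.06 = 2009.02
n1+n2-2 = 53
sp^2 = 2009.02 / 53 = 100451/2650 ≈ 37.906038

37.9060


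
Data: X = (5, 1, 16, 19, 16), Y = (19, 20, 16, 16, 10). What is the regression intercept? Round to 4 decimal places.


a = ybar - b*xbar, where b = sum((xi-xbar)(yi-ybar)) / sum((xi-xbar)^2)
n = 5, xbar = 57/5 = 11.4, ybar = 81/5 = 16.2
Sxy = sum((xi-xbar)(yi-ybar)) = -88.4
Sxx = sum((xi-xbar)^2) = 249.2
b = Sxy / Sxx = -221/623 ≈ -0.354735
a = 16.2 - (-0.354735) * 11.4 = 12612/623 ≈ 20.243981

20.2440


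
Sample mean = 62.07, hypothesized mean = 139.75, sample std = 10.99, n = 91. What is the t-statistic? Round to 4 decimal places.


t = (xbar - mu0) / (s/sqrt(n))
xbar - mu0 = 62.07 - 139.75 = -77.68
sqrt(91) ≈ 9.53939201
s/sqrt(n) = 10.99 / 9.53939201 ≈ 1.15206504
t = -77.68 / 1.15206504 ≈ -67.426749

-67.4267


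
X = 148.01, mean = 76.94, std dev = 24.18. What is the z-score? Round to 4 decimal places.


z = (X - mu) / sigma
X - mu = 148.01 - 76.94 = 71.07
z = 71.07 / 24.18 = 2369/806 ≈ 2.939206

2.9392


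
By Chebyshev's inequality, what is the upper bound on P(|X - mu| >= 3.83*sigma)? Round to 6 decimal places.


P <= 1/k^2
k^2 = 3.83^2 = 14.6689
1/k^2 = 1 / 14.6689 ≈ 0.06817144

0.068171


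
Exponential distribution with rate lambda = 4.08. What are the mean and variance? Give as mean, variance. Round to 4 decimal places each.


mean = 1/lam, var = 1/lam^2
mean = 1 / 4.08 = 25/102 ≈ 0.245098
lam^2 = 4.08^2 = 16.6464
var = 1 / 16.6464 ≈ 0.060073

0.2451, 0.0601


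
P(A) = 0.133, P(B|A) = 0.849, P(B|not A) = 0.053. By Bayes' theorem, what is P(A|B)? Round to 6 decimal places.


P(A|B) = P(B|A)*P(A) / P(B), P(B) = P(B|A)*P(A) + P(B|not A)*P(not A)
P(B|A)*P(A) = 0.849 * 0.133 = 0.112917
P(B|not A)*P(not A) = 0.053 * 0.867 = 0.045951
P(B) = 0.112917 + 0.045951 = 0.158868
P(A|B) = 0.112917 / 0.158868 ≈ 0.71075988

0.710760


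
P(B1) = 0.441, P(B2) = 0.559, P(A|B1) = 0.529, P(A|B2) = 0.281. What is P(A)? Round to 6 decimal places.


P(A) = P(A|B1)*P(B1) + P(A|B2)*P(B2)
P(A|B1)*P(B1) = 0.529 * 0.441 = 0.233289
P(A|B2)*P(B2) = 0.281 * 0.559 = 0.157079
P(A) = 0.233289 + 0.157079 = 0.390368

0.390368


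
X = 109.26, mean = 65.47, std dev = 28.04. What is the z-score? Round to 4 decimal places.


z = (X - mu) / sigma
X - mu = 109.26 - 65.47 = 43.79
z = 43.79 / 28.04 = 4379/2804 ≈ 1.561698

1.5617


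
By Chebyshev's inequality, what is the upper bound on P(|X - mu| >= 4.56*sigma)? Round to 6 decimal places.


P <= 1/k^2
k^2 = 4.56^2 = 20.7936
1/k^2 = 1 / 20.7936 ≈ 0.04809172

0.048092


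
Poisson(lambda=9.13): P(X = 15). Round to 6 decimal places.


P = e^(-lam) * lam^k / k!
e^(-9.13) ≈ 0.0001083656
lam^k = 9.13^15 ≈ 255306377199754.009706
k! = 15! = 1307674368000
P = 0.0001083656 * 255306377199754.009706 / 1307674368000 ≈ 0.021157

0.021157


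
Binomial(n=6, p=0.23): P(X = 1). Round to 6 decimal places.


P = C(n,k) * p^k * (1-p)^(n-k)
C(6,1) = 6
p^k = 0.23^1 = 0.23
(1-p)^(n-k) = 0.77^5 ≈ 0.2706784
P = 6 * 0.23 * 0.2706784 ≈ 0.373536

0.373536


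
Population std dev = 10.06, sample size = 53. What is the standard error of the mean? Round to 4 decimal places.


SE = sigma / sqrt(n)
sqrt(53) ≈ 7.280110
SE = 10.06 / 7.280110 ≈ 1.381847

1.3818


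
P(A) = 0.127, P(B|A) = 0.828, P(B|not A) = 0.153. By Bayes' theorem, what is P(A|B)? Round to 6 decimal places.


P(A|B) = P(B|A)*P(A) / P(B), P(B) = P(B|A)*P(A) + P(B|not A)*P(not A)
P(B|A)*P(A) = 0.828 * 0.127 = 0.105156
P(B|not A)*P(not A) = 0.153 * 0.873 = 0.133569
P(B) = 0.105156 + 0.133569 = 0.238725
P(A|B) = 0.105156 / 0.238725 ≈ 0.44049010

0.440490


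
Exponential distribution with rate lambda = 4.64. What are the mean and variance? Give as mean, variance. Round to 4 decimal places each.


mean = 1/lam, var = 1/lam^2
mean = 1 / 4.64 = 25/116 ≈ 0.215517
lam^2 = 4.64^2 = 21.5296
var = 1 / 21.5296 ≈ 0.046448

0.2155, 0.0464


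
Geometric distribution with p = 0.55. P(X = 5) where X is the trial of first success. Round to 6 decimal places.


P = (1-p)^(k-1) * p
(1-p)^(k-1) = 0.45^4 = 0.04100625
P = 0.04100625 * 0.55 ≈ 0.02255344

0.022553


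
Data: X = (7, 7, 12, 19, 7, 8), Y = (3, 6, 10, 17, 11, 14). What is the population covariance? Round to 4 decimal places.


Cov = (1/n)*sum((xi-xbar)(yi-ybar))
n = 6, xbar = 60/6 = 10, ybar = 61/6 ≈ 10.166667
sum((xi-xbar)(yi-ybar)) = 85
Cov = 85 / 6 = 85/6 ≈ 14.166667

14.1667


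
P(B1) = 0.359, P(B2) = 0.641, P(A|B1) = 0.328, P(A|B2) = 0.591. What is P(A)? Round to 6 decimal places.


P(A) = P(A|B1)*P(B1) + P(A|B2)*P(B2)
P(A|B1)*P(B1) = 0.328 * 0.359 = 0.117752
P(A|B2)*P(B2) = 0.591 * 0.641 = 0.378831
P(A) = 0.117752 + 0.378831 = 0.496583

0.496583


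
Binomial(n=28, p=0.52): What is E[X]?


E[X] = n*p = 28 * 0.52 = 14.56

14.56


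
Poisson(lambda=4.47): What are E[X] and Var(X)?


E[X] = Var(X) = lambda = 4.47

4.47, 4.47


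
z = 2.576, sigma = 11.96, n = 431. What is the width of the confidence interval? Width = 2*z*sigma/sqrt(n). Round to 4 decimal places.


width = 2*z*sigma/sqrt(n)
2*z*sigma = 2 * 2.576 * 11.96 = 61.61792
sqrt(431) ≈ 20.760539
width = 61.61792 / 20.760539 ≈ 2.968031

2.9680


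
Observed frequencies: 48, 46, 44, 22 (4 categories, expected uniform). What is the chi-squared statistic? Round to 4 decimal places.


chi2 = sum((O-E)^2/E), E = total/4
total = 160, E = 160/4 = 40
(48 - 40)^2 / 40 = 64 / 40 = 1.6
(46 - 40)^2 / 40 = 36 / 40 = 0.9
(44 - 40)^2 / 40 = 16 / 40 = 0.4
(22 - 40)^2 / 40 = 324 / 40 = 8.1
chi2 = 11

11.0000


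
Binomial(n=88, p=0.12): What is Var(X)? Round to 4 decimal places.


Var = n*p*(1-p) = 88 * 0.12 * 0.88 = 9.2928

9.2928


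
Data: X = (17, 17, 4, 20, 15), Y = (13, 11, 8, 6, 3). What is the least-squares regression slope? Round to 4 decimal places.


b = sum((xi-xbar)(yi-ybar)) / sum((xi-xbar)^2)
n = 5, xbar = 73/5 = 14.6, ybar = 41/5 = 8.2
Sxy = sum((xi-xbar)(yi-ybar)) = 6.4
Sxx = sum((xi-xbar)^2) = 153.2
b = Sxy / Sxx = 16/383 ≈ 0.041775

0.0418


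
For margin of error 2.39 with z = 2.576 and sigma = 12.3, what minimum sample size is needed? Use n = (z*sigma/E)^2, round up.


z*sigma/E = 2.576 * 12.3 / 2.39 = 79212/5975 ≈ 13.257238
(z*sigma/E)^2 ≈ 175.754372
round up: n = 176

176


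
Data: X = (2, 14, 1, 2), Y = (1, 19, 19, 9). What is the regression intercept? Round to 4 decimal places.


a = ybar - b*xbar, where b = sum((xi-xbar)(yi-ybar)) / sum((xi-xbar)^2)
n = 4, xbar = 19/4 = 4.75, ybar = 48/4 = 12
Sxy = sum((xi-xbar)(yi-ybar)) = 77
Sxx = sum((xi-xbar)^2) = 114.75
b = Sxy / Sxx = 308/459 ≈ 0.671024
a = 12 - 0.671024 * 4.75 = 4045/459 ≈ 8.812636

8.8126


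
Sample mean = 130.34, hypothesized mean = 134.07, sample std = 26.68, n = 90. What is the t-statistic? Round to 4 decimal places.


t = (xbar - mu0) / (s/sqrt(n))
xbar - mu0 = 130.34 - 134.07 = -3.73
sqrt(90) ≈ 9.48683298
s/sqrt(n) = 26.68 / 9.48683298 ≈ 2.81231893
t = -3.73 / 2.81231893 ≈ -1.326308

-1.3263


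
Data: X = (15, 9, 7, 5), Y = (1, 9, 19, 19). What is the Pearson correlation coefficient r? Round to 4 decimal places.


r = sum((xi-xbar)(yi-ybar)) / sqrt(sum((xi-xbar)^2) * sum((yi-ybar)^2))
n = 4, xbar = 36/4 = 9, ybar = 48/4 = 12
Sxy = sum((xi-xbar)(yi-ybar)) = -108
Sxx = sum((xi-xbar)^2) = 56
Syy = sum((yi-ybar)^2) = 228
sqrt(Sxx*Syy) ≈ 112.995575
r = Sxy / sqrt(Sxx*Syy) = -108 / 112.995575 ≈ -0.955790

-0.9558


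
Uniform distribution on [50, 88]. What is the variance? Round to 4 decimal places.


Var = (b-a)^2 / 12
(b-a)^2 = (88 - 50)^2 = 1444
Var = 1444/12 ≈ 120.333333

120.3333


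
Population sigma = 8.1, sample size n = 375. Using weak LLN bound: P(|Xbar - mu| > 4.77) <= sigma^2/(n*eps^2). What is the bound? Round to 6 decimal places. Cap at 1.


bound = min(1, sigma^2/(n*eps^2))
sigma^2 = 8.1^2 = 65.61
n*eps^2 = 375 * 4.77^2 = 375 * 22.7529 = 8532.3375
sigma^2/(n*eps^2) = 65.61 / 8532.3375 ≈ 0.00768957

0.007690


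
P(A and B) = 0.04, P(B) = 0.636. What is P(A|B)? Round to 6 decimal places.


P(A|B) = P(A and B) / P(B) = 0.04 / 0.636 = 10/159 ≈ 0.06289308

0.062893


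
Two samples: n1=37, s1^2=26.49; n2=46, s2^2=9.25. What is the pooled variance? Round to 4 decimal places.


sp^2 = ((n1-1)*s1^2 + (n2-1)*s2^2)/(n1+n2-2)
(n1-1)*s1^2 = 36 * 26.49 = 953.64
(n2-1)*s2^2 = 45 * 9.25 = 416.25
numerator = 953.64 + 416.25 = 1369.89
n1+n2-2 = 81
sp^2 = 1369.89 / 81 = 15221/900 ≈ 16.912222

16.9122


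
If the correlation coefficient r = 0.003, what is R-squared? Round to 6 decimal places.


R^2 = r^2 = (0.003)^2 = 0.000009

0.000009


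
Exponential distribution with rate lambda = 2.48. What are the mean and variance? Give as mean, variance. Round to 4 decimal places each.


mean = 1/lam, var = 1/lam^2
mean = 1 / 2.48 = 25/62 ≈ 0.403226
lam^2 = 2.48^2 = 6.1504
var = 1 / 6.1504 = 625/3844 ≈ 0.162591

0.4032, 0.1626


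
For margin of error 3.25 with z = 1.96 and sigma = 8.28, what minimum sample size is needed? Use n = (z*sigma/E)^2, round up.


z*sigma/E = 1.96 * 8.28 / 3.25 = 40572/8125 ≈ 4.993477
(z*sigma/E)^2 ≈ 24.934812
round up: n = 25

25


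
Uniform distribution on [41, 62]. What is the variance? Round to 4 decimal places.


Var = (b-a)^2 / 12
(b-a)^2 = (62 - 41)^2 = 441
Var = 441/12 = 36.75

36.7500


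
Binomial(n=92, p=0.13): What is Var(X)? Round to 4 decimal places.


Var = n*p*(1-p) = 92 * 0.13 * 0.87 = 10.4052

10.4052


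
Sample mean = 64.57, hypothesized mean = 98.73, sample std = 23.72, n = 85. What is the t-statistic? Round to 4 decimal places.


t = (xbar - mu0) / (s/sqrt(n))
xbar - mu0 = 64.57 - 98.73 = -34.16
sqrt(85) ≈ 9.21954446
s/sqrt(n) = 23.72 / 9.21954446 ≈ 2.57279523
t = -34.16 / 2.57279523 ≈ -13.277388

-13.2774


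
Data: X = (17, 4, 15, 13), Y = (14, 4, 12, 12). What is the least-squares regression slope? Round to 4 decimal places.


b = sum((xi-xbar)(yi-ybar)) / sum((xi-xbar)^2)
n = 4, xbar = 49/4 = 12.25, ybar = 42/4 = 10.5
Sxy = sum((xi-xbar)(yi-ybar)) = 75.5
Sxx = sum((xi-xbar)^2) = 98.75
b = Sxy / Sxx = 302/395 ≈ 0.764557

0.7646


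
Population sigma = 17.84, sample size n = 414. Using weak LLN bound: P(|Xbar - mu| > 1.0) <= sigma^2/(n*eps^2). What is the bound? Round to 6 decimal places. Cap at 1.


bound = min(1, sigma^2/(n*eps^2))
sigma^2 = 17.84^2 = 318.2656
n*eps^2 = 414 * 1.0^2 = 414 * 1 = 414
sigma^2/(n*eps^2) = 318.2656 / 414 ≈ 0.76875749

0.768757


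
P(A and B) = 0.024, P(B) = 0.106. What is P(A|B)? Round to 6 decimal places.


P(A|B) = P(A and B) / P(B) = 0.024 / 0.106 = 12/53 ≈ 0.22641509

0.226415


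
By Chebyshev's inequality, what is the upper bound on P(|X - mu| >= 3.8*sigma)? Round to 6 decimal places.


P <= 1/k^2
k^2 = 3.8^2 = 14.44
1/k^2 = 1 / 14.44 = 25/361 ≈ 0.06925208

0.069252


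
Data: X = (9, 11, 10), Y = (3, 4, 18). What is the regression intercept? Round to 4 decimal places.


a = ybar - b*xbar, where b = sum((xi-xbar)(yi-ybar)) / sum((xi-xbar)^2)
n = 3, xbar = 30/3 = 10, ybar = 25/3 ≈ 8.333333
Sxy = sum((xi-xbar)(yi-ybar)) = 1
Sxx = sum((xi-xbar)^2) = 2
b = Sxy / Sxx = 0.5
a = 8.333333 - 0.5 * 10 = 10/3 ≈ 3.333333

3.3333


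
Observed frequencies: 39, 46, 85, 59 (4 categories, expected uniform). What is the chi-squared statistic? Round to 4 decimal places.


chi2 = sum((O-E)^2/E), E = total/4
total = 229, E = 229/4 = 57.25
(39 - 57.25)^2 / 57.25 = 333.0625 / 57.25 = 5329/916 ≈ 5.817686
(46 - 57.25)^2 / 57.25 = 126.5625 / 57.25 = 2025/916 ≈ 2.210699
(85 - 57.25)^2 / 57.25 = 770.0625 / 57.25 = 12321/916 ≈ 13.450873
(59 - 57.25)^2 / 57.25 = 3.0625 / 57.25 = 49/916 ≈ 0.053493
chi2 = 4931/229 ≈ 21.532751

21.5328


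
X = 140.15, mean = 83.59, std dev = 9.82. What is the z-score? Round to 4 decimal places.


z = (X - mu) / sigma
X - mu = 140.15 - 83.59 = 56.56
z = 56.56 / 9.82 = 2828/491 ≈ 5.759674

5.7597


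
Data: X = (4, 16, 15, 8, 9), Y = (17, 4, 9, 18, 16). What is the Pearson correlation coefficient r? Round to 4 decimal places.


r = sum((xi-xbar)(yi-ybar)) / sqrt(sum((xi-xbar)^2) * sum((yi-ybar)^2))
n = 5, xbar = 52/5 = 10.4, ybar = 64/5 = 12.8
Sxy = sum((xi-xbar)(yi-ybar)) = -110.6
Sxx = sum((xi-xbar)^2) = 101.2
Syy = sum((yi-ybar)^2) = 146.8
sqrt(Sxx*Syy) ≈ 121.885848
r = Sxy / sqrt(Sxx*Syy) = -110.6 / 121.885848 ≈ -0.907406

-0.9074


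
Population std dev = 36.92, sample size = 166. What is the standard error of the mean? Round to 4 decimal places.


SE = sigma / sqrt(n)
sqrt(166) ≈ 12.884099
SE = 36.92 / 12.884099 ≈ 2.865548

2.8655


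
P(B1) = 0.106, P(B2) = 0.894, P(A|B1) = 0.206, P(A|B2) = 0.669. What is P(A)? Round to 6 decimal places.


P(A) = P(A|B1)*P(B1) + P(A|B2)*P(B2)
P(A|B1)*P(B1) = 0.206 * 0.106 = 0.021836
P(A|B2)*P(B2) = 0.669 * 0.894 = 0.598086
P(A) = 0.021836 + 0.598086 = 0.619922

0.619922


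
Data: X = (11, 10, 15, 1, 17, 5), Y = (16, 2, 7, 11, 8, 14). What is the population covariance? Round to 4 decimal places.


Cov = (1/n)*sum((xi-xbar)(yi-ybar))
n = 6, xbar = 59/6 ≈ 9.833333, ybar = 58/6 = 29/3 ≈ 9.666667
sum((xi-xbar)(yi-ybar)) = -157/3 ≈ -52.333333
Cov = -52.333333 / 6 = -157/18 ≈ -8.722222

-8.7222


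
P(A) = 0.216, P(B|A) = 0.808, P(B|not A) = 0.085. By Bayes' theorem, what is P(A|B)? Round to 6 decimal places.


P(A|B) = P(B|A)*P(A) / P(B), P(B) = P(B|A)*P(A) + P(B|not A)*P(not A)
P(B|A)*P(A) = 0.808 * 0.216 = 0.174528
P(B|not A)*P(not A) = 0.085 * 0.784 = 0.06664
P(B) = 0.174528 + 0.06664 = 0.241168
P(A|B) = 0.174528 / 0.241168 ≈ 0.72367810

0.723678


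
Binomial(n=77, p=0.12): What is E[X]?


E[X] = n*p = 77 * 0.12 = 9.24

9.24


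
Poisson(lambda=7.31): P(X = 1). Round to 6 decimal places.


P = e^(-lam) * lam^k / k!
e^(-7.31) ≈ 0.0006688171
lam^k = 7.31^1 = 7.31
k! = 1! = 1
P = 0.0006688171 * 7.31 / 1 ≈ 0.004889

0.004889


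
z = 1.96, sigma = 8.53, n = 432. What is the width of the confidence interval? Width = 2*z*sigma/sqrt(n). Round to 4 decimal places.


width = 2*z*sigma/sqrt(n)
2*z*sigma = 2 * 1.96 * 8.53 = 33.4376
sqrt(432) ≈ 20.784610
width = 33.4376 / 20.784610 ≈ 1.608767

1.6088


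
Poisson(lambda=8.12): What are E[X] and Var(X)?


E[X] = Var(X) = lambda = 8.12

8.12, 8.12


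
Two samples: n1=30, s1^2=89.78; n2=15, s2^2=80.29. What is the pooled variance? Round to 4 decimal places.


sp^2 = ((n1-1)*s1^2 + (n2-1)*s2^2)/(n1+n2-2)
(n1-1)*s1^2 = 29 * 89.78 = 2603.62
(n2-1)*s2^2 = 14 * 80.29 = 1124.06
numerator = 2603.62 + 1124.06 = 3727.68
n1+n2-2 = 43
sp^2 = 3727.68 / 43 = 93192/1075 ≈ 86.690233

86.6902


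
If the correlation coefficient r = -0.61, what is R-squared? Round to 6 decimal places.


R^2 = r^2 = (-0.61)^2 = 0.3721

0.372100


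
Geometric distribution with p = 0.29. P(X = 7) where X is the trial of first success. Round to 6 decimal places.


P = (1-p)^(k-1) * p
(1-p)^(k-1) = 0.71^6 ≈ 0.1281003
P = 0.1281003 * 0.29 ≈ 0.03714908

0.037149


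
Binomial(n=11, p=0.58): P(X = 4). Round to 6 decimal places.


P = C(n,k) * p^k * (1-p)^(n-k)
C(11,4) = 330
p^k = 0.58^4 ≈ 0.1131650
(1-p)^(n-k) = 0.42^7 ≈ 0.002305393
P = 330 * 0.1131650 * 0.002305393 ≈ 0.086094

0.086094


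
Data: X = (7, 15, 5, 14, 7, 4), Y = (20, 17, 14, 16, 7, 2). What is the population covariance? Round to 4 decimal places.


Cov = (1/n)*sum((xi-xbar)(yi-ybar))
n = 6, xbar = 52/6 = 26/3 ≈ 8.666667, ybar = 76/6 = 38/3 ≈ 12.666667
sum((xi-xbar)(yi-ybar)) = 262/3 ≈ 87.333333
Cov = 87.333333 / 6 = 131/9 ≈ 14.555556

14.5556


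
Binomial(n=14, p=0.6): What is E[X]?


E[X] = n*p = 14 * 0.6 = 8.4

8.4


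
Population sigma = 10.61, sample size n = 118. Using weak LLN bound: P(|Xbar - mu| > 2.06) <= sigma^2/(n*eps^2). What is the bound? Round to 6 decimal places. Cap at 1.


bound = min(1, sigma^2/(n*eps^2))
sigma^2 = 10.61^2 = 112.5721
n*eps^2 = 118 * 2.06^2 = 118 * 4.2436 = 500.7448
sigma^2/(n*eps^2) = 112.5721 / 500.7448 ≈ 0.22480932

0.224809


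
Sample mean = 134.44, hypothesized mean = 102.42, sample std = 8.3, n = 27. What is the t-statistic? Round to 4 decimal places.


t = (xbar - mu0) / (s/sqrt(n))
xbar - mu0 = 134.44 - 102.42 = 32.02
sqrt(27) ≈ 5.19615242
s/sqrt(n) = 8.3 / 5.19615242 ≈ 1.59733574
t = 32.02 / 1.59733574 ≈ 20.045880

20.0459


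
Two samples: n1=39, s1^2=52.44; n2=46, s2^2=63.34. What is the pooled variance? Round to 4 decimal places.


sp^2 = ((n1-1)*s1^2 + (n2-1)*s2^2)/(n1+n2-2)
(n1-1)*s1^2 = 38 * 52.44 = 1992.72
(n2-1)*s2^2 = 45 * 63.34 = 2850.3
numerator = 1992.72 + 2850.3 = 4843.02
n1+n2-2 = 83
sp^2 = 4843.02 / 83 = 242151/4150 ≈ 58.349639

58.3496


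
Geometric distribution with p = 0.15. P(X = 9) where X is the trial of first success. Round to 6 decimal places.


P = (1-p)^(k-1) * p
(1-p)^(k-1) = 0.85^8 ≈ 0.2724905
P = 0.2724905 * 0.15 ≈ 0.04087358

0.040874


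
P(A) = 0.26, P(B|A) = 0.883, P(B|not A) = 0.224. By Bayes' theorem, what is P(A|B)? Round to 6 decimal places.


P(A|B) = P(B|A)*P(A) / P(B), P(B) = P(B|A)*P(A) + P(B|not A)*P(not A)
P(B|A)*P(A) = 0.883 * 0.26 = 0.22958
P(B|not A)*P(not A) = 0.224 * 0.74 = 0.16576
P(B) = 0.22958 + 0.16576 = 0.39534
P(A|B) = 0.22958 / 0.39534 ≈ 0.58071533

0.580715


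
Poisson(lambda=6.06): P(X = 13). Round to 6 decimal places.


P = e^(-lam) * lam^k / k!
e^(-6.06) ≈ 0.002334401
lam^k = 6.06^13 ≈ 14864288097.404873
k! = 13! = 6227020800
P = 0.002334401 * 14864288097.404873 / 6227020800 ≈ 0.005572

0.005572


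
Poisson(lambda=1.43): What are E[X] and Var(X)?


E[X] = Var(X) = lambda = 1.43

1.43, 1.43


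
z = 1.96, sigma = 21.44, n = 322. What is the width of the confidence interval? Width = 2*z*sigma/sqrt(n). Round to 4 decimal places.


width = 2*z*sigma/sqrt(n)
2*z*sigma = 2 * 1.96 * 21.44 = 84.0448
sqrt(322) ≈ 17.944358
width = 84.0448 / 17.944358 ≈ 4.683634

4.6836


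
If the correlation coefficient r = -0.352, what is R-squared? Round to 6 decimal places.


R^2 = r^2 = (-0.352)^2 = 0.123904

0.123904


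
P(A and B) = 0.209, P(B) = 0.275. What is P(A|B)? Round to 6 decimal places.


P(A|B) = P(A and B) / P(B) = 0.209 / 0.275 = 0.76

0.760000


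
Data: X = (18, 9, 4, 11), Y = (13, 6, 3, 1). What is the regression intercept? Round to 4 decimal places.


a = ybar - b*xbar, where b = sum((xi-xbar)(yi-ybar)) / sum((xi-xbar)^2)
n = 4, xbar = 42/4 = 10.5, ybar = 23/4 = 5.75
Sxy = sum((xi-xbar)(yi-ybar)) = 69.5
Sxx = sum((xi-xbar)^2) = 101
b = Sxy / Sxx = 139/202 ≈ 0.688119
a = 5.75 - 0.688119 * 10.5 = -149/101 ≈ -1.475248

-1.4752


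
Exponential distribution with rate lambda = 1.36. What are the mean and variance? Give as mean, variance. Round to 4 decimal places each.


mean = 1/lam, var = 1/lam^2
mean = 1 / 1.36 = 25/34 ≈ 0.735294
lam^2 = 1.36^2 = 1.8496
var = 1 / 1.8496 = 625/1156 ≈ 0.540657

0.7353, 0.5407


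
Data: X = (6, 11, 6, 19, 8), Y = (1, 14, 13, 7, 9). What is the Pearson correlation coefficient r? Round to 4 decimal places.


r = sum((xi-xbar)(yi-ybar)) / sqrt(sum((xi-xbar)^2) * sum((yi-ybar)^2))
n = 5, xbar = 50/5 = 10, ybar = 44/5 = 8.8
Sxy = sum((xi-xbar)(yi-ybar)) = 3
Sxx = sum((xi-xbar)^2) = 118
Syy = sum((yi-ybar)^2) = 108.8
sqrt(Sxx*Syy) ≈ 113.306664
r = Sxy / sqrt(Sxx*Syy) = 3 / 113.306664 ≈ 0.026477

0.0265


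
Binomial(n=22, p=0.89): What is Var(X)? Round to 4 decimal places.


Var = n*p*(1-p) = 22 * 0.89 * 0.11 = 2.1538

2.1538


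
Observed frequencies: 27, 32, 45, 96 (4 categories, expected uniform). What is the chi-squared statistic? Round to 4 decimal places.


chi2 = sum((O-E)^2/E), E = total/4
total = 200, E = 200/4 = 50
(27 - 50)^2 / 50 = 529 / 50 = 10.58
(32 - 50)^2 / 50 = 324 / 50 = 6.48
(45 - 50)^2 / 50 = 25 / 50 = 0.5
(96 - 50)^2 / 50 = 2116 / 50 = 42.32
chi2 = 59.88

59.8800


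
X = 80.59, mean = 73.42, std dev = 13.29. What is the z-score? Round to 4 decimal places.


z = (X - mu) / sigma
X - mu = 80.59 - 73.42 = 7.17
z = 7.17 / 13.29 = 239/443 ≈ 0.539503

0.5395


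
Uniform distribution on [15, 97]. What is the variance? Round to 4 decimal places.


Var = (b-a)^2 / 12
(b-a)^2 = (97 - 15)^2 = 6724
Var = 6724/12 ≈ 560.333333

560.3333


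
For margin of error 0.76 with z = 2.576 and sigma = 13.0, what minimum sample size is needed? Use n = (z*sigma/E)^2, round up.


z*sigma/E = 2.576 * 13.0 / 0.76 = 4186/95 ≈ 44.063158
(z*sigma/E)^2 ≈ 1941.561884
round up: n = 1942

1942


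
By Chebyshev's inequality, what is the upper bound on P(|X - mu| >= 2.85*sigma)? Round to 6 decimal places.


P <= 1/k^2
k^2 = 2.85^2 = 8.1225
1/k^2 = 1 / 8.1225 = 400/3249 ≈ 0.12311480

0.123115


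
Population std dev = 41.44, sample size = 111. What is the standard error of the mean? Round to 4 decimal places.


SE = sigma / sqrt(n)
sqrt(111) ≈ 10.535654
SE = 41.44 / 10.535654 ≈ 3.933311

3.9333


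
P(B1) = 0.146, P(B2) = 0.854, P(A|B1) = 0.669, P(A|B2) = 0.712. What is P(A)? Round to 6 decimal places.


P(A) = P(A|B1)*P(B1) + P(A|B2)*P(B2)
P(A|B1)*P(B1) = 0.669 * 0.146 = 0.097674
P(A|B2)*P(B2) = 0.712 * 0.854 = 0.608048
P(A) = 0.097674 + 0.608048 = 0.705722

0.705722


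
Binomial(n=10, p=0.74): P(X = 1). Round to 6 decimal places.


P = C(n,k) * p^k * (1-p)^(n-k)
C(10,1) = 10
p^k = 0.74^1 = 0.74
(1-p)^(n-k) = 0.26^9 ≈ 0.000005429504
P = 10 * 0.74 * 0.000005429504 ≈ 0.000040

0.000040


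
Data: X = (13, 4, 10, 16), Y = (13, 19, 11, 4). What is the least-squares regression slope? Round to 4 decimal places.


b = sum((xi-xbar)(yi-ybar)) / sum((xi-xbar)^2)
n = 4, xbar = 43/4 = 10.75, ybar = 47/4 = 11.75
Sxy = sum((xi-xbar)(yi-ybar)) = -86.25
Sxx = sum((xi-xbar)^2) = 78.75
b = Sxy / Sxx = -23/21 ≈ -1.095238

-1.0952


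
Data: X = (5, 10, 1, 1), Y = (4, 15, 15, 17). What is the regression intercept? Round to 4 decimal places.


a = ybar - b*xbar, where b = sum((xi-xbar)(yi-ybar)) / sum((xi-xbar)^2)
n = 4, xbar = 17/4 = 4.25, ybar = 51/4 = 12.75
Sxy = sum((xi-xbar)(yi-ybar)) = -14.75
Sxx = sum((xi-xbar)^2) = 54.75
b = Sxy / Sxx = -59/219 ≈ -0.269406
a = 12.75 - (-0.269406) * 4.25 = 3043/219 ≈ 13.894977

13.8950


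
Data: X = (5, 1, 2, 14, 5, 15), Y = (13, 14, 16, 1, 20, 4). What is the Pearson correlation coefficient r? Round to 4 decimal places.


r = sum((xi-xbar)(yi-ybar)) / sqrt(sum((xi-xbar)^2) * sum((yi-ybar)^2))
n = 6, xbar = 42/6 = 7, ybar = 68/6 = 34/3 ≈ 11.333333
Sxy = sum((xi-xbar)(yi-ybar)) = -191
Sxx = sum((xi-xbar)^2) = 182
Syy = sum((yi-ybar)^2) = 802/3 ≈ 267.333333
sqrt(Sxx*Syy) ≈ 220.578029
r = Sxy / sqrt(Sxx*Syy) = -191 / 220.578029 ≈ -0.865907

-0.8659


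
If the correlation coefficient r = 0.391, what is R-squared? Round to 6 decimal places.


R^2 = r^2 = (0.391)^2 = 0.152881

0.152881


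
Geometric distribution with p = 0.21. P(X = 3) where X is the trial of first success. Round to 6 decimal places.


P = (1-p)^(k-1) * p
(1-p)^(k-1) = 0.79^2 = 0.6241
P = 0.6241 * 0.21 = 0.131061

0.131061


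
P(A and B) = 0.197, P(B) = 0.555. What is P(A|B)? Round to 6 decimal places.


P(A|B) = P(A and B) / P(B) = 0.197 / 0.555 = 197/555 ≈ 0.35495495

0.354955


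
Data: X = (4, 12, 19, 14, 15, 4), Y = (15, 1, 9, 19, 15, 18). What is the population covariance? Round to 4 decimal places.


Cov = (1/n)*sum((xi-xbar)(yi-ybar))
n = 6, xbar = 68/6 = 34/3 ≈ 11.333333, ybar = 77/6 ≈ 12.833333
sum((xi-xbar)(yi-ybar)) = -200/3 ≈ -66.666667
Cov = -66.666667 / 6 = -100/9 ≈ -11.111111

-11.1111


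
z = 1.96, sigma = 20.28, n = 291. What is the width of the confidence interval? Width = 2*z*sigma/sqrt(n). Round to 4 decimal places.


width = 2*z*sigma/sqrt(n)
2*z*sigma = 2 * 1.96 * 20.28 = 79.4976
sqrt(291) ≈ 17.058722
width = 79.4976 / 17.058722 ≈ 4.660232

4.6602


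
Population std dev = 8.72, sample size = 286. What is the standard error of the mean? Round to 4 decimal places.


SE = sigma / sqrt(n)
sqrt(286) ≈ 16.911535
SE = 8.72 / 16.911535 ≈ 0.515624

0.5156


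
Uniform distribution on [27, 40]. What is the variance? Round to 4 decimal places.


Var = (b-a)^2 / 12
(b-a)^2 = (40 - 27)^2 = 169
Var = 169/12 ≈ 14.083333

14.0833


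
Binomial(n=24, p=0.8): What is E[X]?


E[X] = n*p = 24 * 0.8 = 19.2

19.2


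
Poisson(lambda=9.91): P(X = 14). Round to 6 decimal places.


P = e^(-lam) * lam^k / k!
e^(-9.91) ≈ 0.00004967544
lam^k = 9.91^14 ≈ 88111209492453.267056
k! = 14! = 87178291200
P = 0.00004967544 * 88111209492453.267056 / 87178291200 ≈ 0.050207

0.050207


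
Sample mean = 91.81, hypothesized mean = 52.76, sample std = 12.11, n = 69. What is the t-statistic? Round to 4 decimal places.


t = (xbar - mu0) / (s/sqrt(n))
xbar - mu0 = 91.81 - 52.76 = 39.05
sqrt(69) ≈ 8.30662386
s/sqrt(n) = 12.11 / 8.30662386 ≈ 1.45787268
t = 39.05 / 1.45787268 ≈ 26.785604

26.7856


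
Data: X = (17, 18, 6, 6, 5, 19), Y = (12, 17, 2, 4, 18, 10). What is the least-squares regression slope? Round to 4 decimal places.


b = sum((xi-xbar)(yi-ybar)) / sum((xi-xbar)^2)
n = 6, xbar = 71/6 ≈ 11.833333, ybar = 63/6 = 10.5
Sxy = sum((xi-xbar)(yi-ybar)) = 80.5
Sxx = sum((xi-xbar)^2) = 1385/6 ≈ 230.833333
b = Sxy / Sxx = 483/1385 ≈ 0.348736

0.3487


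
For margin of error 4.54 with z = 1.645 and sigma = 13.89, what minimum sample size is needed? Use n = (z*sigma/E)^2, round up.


z*sigma/E = 1.645 * 13.89 / 4.54 ≈ 5.032830
(z*sigma/E)^2 ≈ 25.329382
round up: n = 26

26


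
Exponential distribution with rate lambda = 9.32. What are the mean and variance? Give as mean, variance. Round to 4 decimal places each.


mean = 1/lam, var = 1/lam^2
mean = 1 / 9.32 = 25/233 ≈ 0.107296
lam^2 = 9.32^2 = 86.8624
var = 1 / 86.8624 ≈ 0.011512

0.1073, 0.0115


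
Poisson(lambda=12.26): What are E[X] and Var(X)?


E[X] = Var(X) = lambda = 12.26

12.26, 12.26


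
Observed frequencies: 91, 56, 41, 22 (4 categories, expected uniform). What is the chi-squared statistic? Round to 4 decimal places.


chi2 = sum((O-E)^2/E), E = total/4
total = 210, E = 210/4 = 52.5
(91 - 52.5)^2 / 52.5 = 1482.25 / 52.5 = 847/30 ≈ 28.233333
(56 - 52.5)^2 / 52.5 = 12.25 / 52.5 = 7/30 ≈ 0.233333
(41 - 52.5)^2 / 52.5 = 132.25 / 52.5 = 529/210 ≈ 2.519048
(22 - 52.5)^2 / 52.5 = 930.25 / 52.5 = 3721/210 ≈ 17.719048
chi2 = 5114/105 ≈ 48.704762

48.7048


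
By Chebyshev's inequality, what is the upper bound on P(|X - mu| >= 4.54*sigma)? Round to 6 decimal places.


P <= 1/k^2
k^2 = 4.54^2 = 20.6116
1/k^2 = 1 / 20.6116 ≈ 0.04851637

0.048516


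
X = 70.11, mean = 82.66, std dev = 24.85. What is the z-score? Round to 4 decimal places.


z = (X - mu) / sigma
X - mu = 70.11 - 82.66 = -12.55
z = -12.55 / 24.85 = -251/497 ≈ -0.505030

-0.5050


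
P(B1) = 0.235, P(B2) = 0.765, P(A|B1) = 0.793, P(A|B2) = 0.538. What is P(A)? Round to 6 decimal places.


P(A) = P(A|B1)*P(B1) + P(A|B2)*P(B2)
P(A|B1)*P(B1) = 0.793 * 0.235 = 0.186355
P(A|B2)*P(B2) = 0.538 * 0.765 = 0.41157
P(A) = 0.186355 + 0.41157 = 0.597925

0.597925


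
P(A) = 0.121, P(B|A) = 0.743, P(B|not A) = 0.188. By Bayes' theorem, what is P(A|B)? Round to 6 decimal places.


P(A|B) = P(B|A)*P(A) / P(B), P(B) = P(B|A)*P(A) + P(B|not A)*P(not A)
P(B|A)*P(A) = 0.743 * 0.121 = 0.089903
P(B|not A)*P(not A) = 0.188 * 0.879 = 0.165252
P(B) = 0.089903 + 0.165252 = 0.255155
P(A|B) = 0.089903 / 0.255155 ≈ 0.35234661

0.352347


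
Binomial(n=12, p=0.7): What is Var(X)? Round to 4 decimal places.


Var = n*p*(1-p) = 12 * 0.7 * 0.3 = 2.52

2.5200


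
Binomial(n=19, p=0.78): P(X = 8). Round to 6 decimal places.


P = C(n,k) * p^k * (1-p)^(n-k)
C(19,8) = 75582
p^k = 0.78^8 ≈ 0.1370114
(1-p)^(n-k) = 0.22^11 ≈ 0.00000005843183
P = 75582 * 0.1370114 * 0.00000005843183 ≈ 0.000605

0.000605


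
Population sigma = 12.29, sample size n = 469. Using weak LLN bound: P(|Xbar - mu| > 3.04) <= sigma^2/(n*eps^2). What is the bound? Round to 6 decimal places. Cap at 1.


bound = min(1, sigma^2/(n*eps^2))
sigma^2 = 12.29^2 = 151.0441
n*eps^2 = 469 * 3.04^2 = 469 * 9.2416 = 4334.3104
sigma^2/(n*eps^2) = 151.0441 / 4334.3104 ≈ 0.03484847

0.034848


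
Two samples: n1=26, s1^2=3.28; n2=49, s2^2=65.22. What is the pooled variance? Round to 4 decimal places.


sp^2 = ((n1-1)*s1^2 + (n2-1)*s2^2)/(n1+n2-2)
(n1-1)*s1^2 = 25 * 3.28 = 82
(n2-1)*s2^2 = 48 * 65.22 = 3130.56
numerator = 82 + 3130.56 = 3212.56
n1+n2-2 = 73
sp^2 = 3212.56 / 73 = 80314/1825 ≈ 44.007671

44.0077


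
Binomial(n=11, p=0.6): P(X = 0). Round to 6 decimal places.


P = C(n,k) * p^k * (1-p)^(n-k)
C(11,0) = 1
p^k = 0.6^0 = 1
(1-p)^(n-k) = 0.4^11 = 0.00004194304
P = 1 * 1 * 0.00004194304 ≈ 0.000042

0.000042


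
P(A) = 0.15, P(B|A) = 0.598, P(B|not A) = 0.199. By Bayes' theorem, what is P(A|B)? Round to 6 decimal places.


P(A|B) = P(B|A)*P(A) / P(B), P(B) = P(B|A)*P(A) + P(B|not A)*P(not A)
P(B|A)*P(A) = 0.598 * 0.15 = 0.0897
P(B|not A)*P(not A) = 0.199 * 0.85 = 0.16915
P(B) = 0.0897 + 0.16915 = 0.25885
P(A|B) = 0.0897 / 0.25885 = 1794/5177 ≈ 0.34653274

0.346533


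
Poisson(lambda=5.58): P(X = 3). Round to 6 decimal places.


P = e^(-lam) * lam^k / k!
e^(-5.58) ≈ 0.003772566
lam^k = 5.58^3 = 173.741112
k! = 3! = 6
P = 0.003772566 * 173.741112 / 6 ≈ 0.109242

0.109242


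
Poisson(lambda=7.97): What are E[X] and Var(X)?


E[X] = Var(X) = lambda = 7.97

7.97, 7.97


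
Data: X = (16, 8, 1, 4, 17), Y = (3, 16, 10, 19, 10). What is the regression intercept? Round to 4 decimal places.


a = ybar - b*xbar, where b = sum((xi-xbar)(yi-ybar)) / sum((xi-xbar)^2)
n = 5, xbar = 46/5 = 9.2, ybar = 58/5 = 11.6
Sxy = sum((xi-xbar)(yi-ybar)) = -101.6
Sxx = sum((xi-xbar)^2) = 202.8
b = Sxy / Sxx = -254/507 ≈ -0.500986
a = 11.6 - (-0.500986) * 9.2 = 8218/507 ≈ 16.209073

16.2091


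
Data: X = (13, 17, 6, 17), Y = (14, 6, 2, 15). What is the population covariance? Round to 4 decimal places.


Cov = (1/n)*sum((xi-xbar)(yi-ybar))
n = 4, xbar = 53/4 = 13.25, ybar = 37/4 = 9.25
sum((xi-xbar)(yi-ybar)) = 60.75
Cov = 60.75 / 4 = 15.1875

15.1875


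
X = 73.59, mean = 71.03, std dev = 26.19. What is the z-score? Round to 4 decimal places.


z = (X - mu) / sigma
X - mu = 73.59 - 71.03 = 2.56
z = 2.56 / 26.19 = 256/2619 ≈ 0.097747

0.0977


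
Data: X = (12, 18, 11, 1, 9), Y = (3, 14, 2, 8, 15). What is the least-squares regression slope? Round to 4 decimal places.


b = sum((xi-xbar)(yi-ybar)) / sum((xi-xbar)^2)
n = 5, xbar = 51/5 = 10.2, ybar = 42/5 = 8.4
Sxy = sum((xi-xbar)(yi-ybar)) = 24.6
Sxx = sum((xi-xbar)^2) = 150.8
b = Sxy / Sxx = 123/754 ≈ 0.163130

0.1631


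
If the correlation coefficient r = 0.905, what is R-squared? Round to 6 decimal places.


R^2 = r^2 = (0.905)^2 = 0.819025

0.819025


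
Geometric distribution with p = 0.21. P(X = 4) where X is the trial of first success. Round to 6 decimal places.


P = (1-p)^(k-1) * p
(1-p)^(k-1) = 0.79^3 = 0.493039
P = 0.493039 * 0.21 ≈ 0.1035382

0.103538


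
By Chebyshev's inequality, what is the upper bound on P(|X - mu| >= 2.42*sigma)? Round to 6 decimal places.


P <= 1/k^2
k^2 = 2.42^2 = 5.8564
1/k^2 = 1 / 5.8564 ≈ 0.17075336

0.170753


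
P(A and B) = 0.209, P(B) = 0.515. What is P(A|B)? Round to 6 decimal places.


P(A|B) = P(A and B) / P(B) = 0.209 / 0.515 = 209/515 ≈ 0.40582524

0.405825


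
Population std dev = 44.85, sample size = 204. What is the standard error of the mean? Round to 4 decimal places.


SE = sigma / sqrt(n)
sqrt(204) ≈ 14.282857
SE = 44.85 / 14.282857 ≈ 3.140128

3.1401


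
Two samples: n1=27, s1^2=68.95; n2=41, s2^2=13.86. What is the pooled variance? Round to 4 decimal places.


sp^2 = ((n1-1)*s1^2 + (n2-1)*s2^2)/(n1+n2-2)
(n1-1)*s1^2 = 26 * 68.95 = 1792.7
(n2-1)*s2^2 = 40 * 13.86 = 554.4
numerator = 1792.7 + 554.4 = 2347.1
n1+n2-2 = 66
sp^2 = 2347.1 / 66 = 23471/660 ≈ 35.562121

35.5621


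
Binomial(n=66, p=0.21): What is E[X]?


E[X] = n*p = 66 * 0.21 = 13.86

13.86


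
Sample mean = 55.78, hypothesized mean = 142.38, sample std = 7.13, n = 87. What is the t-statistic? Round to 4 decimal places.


t = (xbar - mu0) / (s/sqrt(n))
xbar - mu0 = 55.78 - 142.38 = -86.6
sqrt(87) ≈ 9.32737905
s/sqrt(n) = 7.13 / 9.32737905 ≈ 0.76441624
t = -86.6 / 0.76441624 ≈ -113.289064

-113.2891


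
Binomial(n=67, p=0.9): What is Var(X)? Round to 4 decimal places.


Var = n*p*(1-p) = 67 * 0.9 * 0.1 = 6.03

6.0300


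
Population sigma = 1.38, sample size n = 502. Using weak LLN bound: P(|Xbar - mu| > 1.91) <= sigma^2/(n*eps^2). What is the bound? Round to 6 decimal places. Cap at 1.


bound = min(1, sigma^2/(n*eps^2))
sigma^2 = 1.38^2 = 1.9044
n*eps^2 = 502 * 1.91^2 = 502 * 3.6481 = 1831.3462
sigma^2/(n*eps^2) = 1.9044 / 1831.3462 ≈ 0.00103989

0.001040


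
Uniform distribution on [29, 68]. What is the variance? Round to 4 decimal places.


Var = (b-a)^2 / 12
(b-a)^2 = (68 - 29)^2 = 1521
Var = 1521/12 = 126.75

126.7500


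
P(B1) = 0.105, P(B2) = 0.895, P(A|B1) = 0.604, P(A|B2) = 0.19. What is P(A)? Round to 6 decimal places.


P(A) = P(A|B1)*P(B1) + P(A|B2)*P(B2)
P(A|B1)*P(B1) = 0.604 * 0.105 = 0.06342
P(A|B2)*P(B2) = 0.19 * 0.895 = 0.17005
P(A) = 0.06342 + 0.17005 = 0.23347

0.233470


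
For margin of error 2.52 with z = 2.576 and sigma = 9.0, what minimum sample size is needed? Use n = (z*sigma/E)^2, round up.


z*sigma/E = 2.576 * 9.0 / 2.52 = 9.2
(z*sigma/E)^2 = 84.64
round up: n = 85

85


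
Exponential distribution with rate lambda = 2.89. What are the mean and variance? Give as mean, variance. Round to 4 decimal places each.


mean = 1/lam, var = 1/lam^2
mean = 1 / 2.89 = 100/289 ≈ 0.346021
lam^2 = 2.89^2 = 8.3521
var = 1 / 8.3521 ≈ 0.119730

0.3460, 0.1197


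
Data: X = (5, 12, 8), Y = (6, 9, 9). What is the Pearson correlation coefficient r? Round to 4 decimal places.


r = sum((xi-xbar)(yi-ybar)) / sqrt(sum((xi-xbar)^2) * sum((yi-ybar)^2))
n = 3, xbar = 25/3 ≈ 8.333333, ybar = 24/3 = 8
Sxy = sum((xi-xbar)(yi-ybar)) = 10
Sxx = sum((xi-xbar)^2) = 74/3 ≈ 24.666667
Syy = sum((yi-ybar)^2) = 6
sqrt(Sxx*Syy) ≈ 12.165525
r = Sxy / sqrt(Sxx*Syy) = 10 / 12.165525 ≈ 0.821995

0.8220


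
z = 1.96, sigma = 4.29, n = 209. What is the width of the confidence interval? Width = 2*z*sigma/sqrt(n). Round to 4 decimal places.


width = 2*z*sigma/sqrt(n)
2*z*sigma = 2 * 1.96 * 4.29 = 16.8168
sqrt(209) ≈ 14.456832
width = 16.8168 / 14.456832 ≈ 1.163242

1.1632


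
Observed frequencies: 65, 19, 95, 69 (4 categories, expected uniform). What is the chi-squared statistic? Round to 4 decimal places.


chi2 = sum((O-E)^2/E), E = total/4
total = 248, E = 248/4 = 62
(65 - 62)^2 / 62 = 9 / 62 = 9/62 ≈ 0.145161
(19 - 62)^2 / 62 = 1849 / 62 = 1849/62 ≈ 29.822581
(95 - 62)^2 / 62 = 1089 / 62 = 1089/62 ≈ 17.564516
(69 - 62)^2 / 62 = 49 / 62 = 49/62 ≈ 0.790323
chi2 = 1498/31 ≈ 48.322581

48.3226


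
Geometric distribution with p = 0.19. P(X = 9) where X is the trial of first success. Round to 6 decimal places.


P = (1-p)^(k-1) * p
(1-p)^(k-1) = 0.81^8 ≈ 0.1853020
P = 0.1853020 * 0.19 ≈ 0.03520738

0.035207


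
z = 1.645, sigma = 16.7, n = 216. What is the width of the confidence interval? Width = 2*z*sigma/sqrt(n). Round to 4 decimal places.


width = 2*z*sigma/sqrt(n)
2*z*sigma = 2 * 1.645 * 16.7 = 54.943
sqrt(216) ≈ 14.696938
width = 54.943 / 14.696938 ≈ 3.738398

3.7384


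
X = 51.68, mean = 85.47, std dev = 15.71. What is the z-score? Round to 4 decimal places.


z = (X - mu) / sigma
X - mu = 51.68 - 85.47 = -33.79
z = -33.79 / 15.71 = -3379/1571 ≈ -2.150859

-2.1509


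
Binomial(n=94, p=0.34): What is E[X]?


E[X] = n*p = 94 * 0.34 = 31.96

31.96


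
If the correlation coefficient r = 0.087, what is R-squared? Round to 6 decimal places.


R^2 = r^2 = (0.087)^2 = 0.007569

0.007569
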